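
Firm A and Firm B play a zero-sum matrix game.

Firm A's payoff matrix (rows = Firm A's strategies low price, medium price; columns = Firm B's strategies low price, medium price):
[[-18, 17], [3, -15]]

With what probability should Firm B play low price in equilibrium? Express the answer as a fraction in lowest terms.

32/53

Row minima are -18 and -15, so Firm A's maximin is -15; column maxima are 3 and 17, so Firm B's minimax is 3. These differ, so the equilibrium is in mixed strategies.
Let Firm B play low price with probability q. Firm A is indifferent when −18q + 17(1−q) = 3q − 15(1−q), giving q = 32/53.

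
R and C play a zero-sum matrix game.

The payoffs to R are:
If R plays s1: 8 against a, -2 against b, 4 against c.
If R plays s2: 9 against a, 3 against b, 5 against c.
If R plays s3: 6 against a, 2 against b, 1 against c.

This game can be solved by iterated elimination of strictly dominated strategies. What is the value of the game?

Column a is strictly dominated by b for C (-2<8, 3<9, 2<6); eliminate a.
Row s3 is strictly dominated by row s2 (3>2, 5>1); eliminate s3.
Column c is strictly dominated by b for C (-2<4, 3<5); eliminate c.
Row s1 is strictly dominated by row s2 (3>-2); eliminate s1.
Only (s2, b) remains, with payoff 3.

3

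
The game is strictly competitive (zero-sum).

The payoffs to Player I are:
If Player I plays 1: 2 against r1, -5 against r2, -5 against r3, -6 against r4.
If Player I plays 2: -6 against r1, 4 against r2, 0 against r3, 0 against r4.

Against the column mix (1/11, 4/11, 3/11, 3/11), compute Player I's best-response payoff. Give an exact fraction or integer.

10/11

1: (2)·(1/11) + (-5)·(4/11) + (-5)·(3/11) + (-6)·(3/11) = -51/11.
2: (-6)·(1/11) + (4)·(4/11) + (0)·(3/11) + (0)·(3/11) = 10/11.
The best pure response is 2 with expected payoff 10/11.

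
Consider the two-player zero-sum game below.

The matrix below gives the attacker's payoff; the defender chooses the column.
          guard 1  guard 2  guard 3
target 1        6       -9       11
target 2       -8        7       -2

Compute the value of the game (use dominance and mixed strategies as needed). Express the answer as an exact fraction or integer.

Column guard 3 is strictly dominated by guard 1 for the defender (it gives the attacker more in every row).
The remaining 2×2 game on (target 1, target 2) × (guard 1, guard 2) has no saddle point. Let the attacker play target 1 with probability p; indifference gives 6p − 8(1−p) = −9p + 7(1−p), so p = 1/2.
Similarly the defender's optimal q on guard 1 is 8/15, and the value is 6·(8/15) + (-9)·(7/15) = -1.

-1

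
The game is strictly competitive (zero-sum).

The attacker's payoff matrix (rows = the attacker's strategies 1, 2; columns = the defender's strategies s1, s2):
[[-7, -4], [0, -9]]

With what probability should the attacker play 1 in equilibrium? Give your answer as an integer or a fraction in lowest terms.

Row minima are -7 and -9, so the attacker's maximin is -7; column maxima are 0 and -4, so the defender's minimax is -4. These differ, so the equilibrium is in mixed strategies.
Let the attacker play 1 with probability p. The defender is indifferent when −7p = −4p − 9(1−p), giving p = 3/4.

3/4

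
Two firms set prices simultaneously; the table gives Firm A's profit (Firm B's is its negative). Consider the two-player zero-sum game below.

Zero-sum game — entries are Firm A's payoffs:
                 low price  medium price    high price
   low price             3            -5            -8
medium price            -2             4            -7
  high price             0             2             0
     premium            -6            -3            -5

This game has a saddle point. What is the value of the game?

0

Row minima: -8, -7, 0, -6 → Firm A's maximin is 0.
Column maxima: 3, 4, 0 → Firm B's minimax is 0.
They coincide at (high price, high price), so the value is 0.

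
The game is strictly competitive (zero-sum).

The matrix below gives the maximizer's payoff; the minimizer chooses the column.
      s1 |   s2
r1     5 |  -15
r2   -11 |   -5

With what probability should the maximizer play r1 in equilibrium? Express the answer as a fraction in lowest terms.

3/13

Row minima are -15 and -11, so the maximizer's maximin is -11; column maxima are 5 and -5, so the minimizer's minimax is -5. These differ, so the equilibrium is in mixed strategies.
Let the maximizer play r1 with probability p. The minimizer is indifferent when 5p − 11(1−p) = −15p − 5(1−p), giving p = 3/13.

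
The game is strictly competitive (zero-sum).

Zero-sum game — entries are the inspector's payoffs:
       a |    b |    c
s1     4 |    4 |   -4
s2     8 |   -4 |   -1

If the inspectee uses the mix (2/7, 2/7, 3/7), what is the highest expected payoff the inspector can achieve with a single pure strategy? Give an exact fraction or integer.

5/7

s1: (4)·(2/7) + (4)·(2/7) + (-4)·(3/7) = 4/7.
s2: (8)·(2/7) + (-4)·(2/7) + (-1)·(3/7) = 5/7.
The best pure response is s2 with expected payoff 5/7.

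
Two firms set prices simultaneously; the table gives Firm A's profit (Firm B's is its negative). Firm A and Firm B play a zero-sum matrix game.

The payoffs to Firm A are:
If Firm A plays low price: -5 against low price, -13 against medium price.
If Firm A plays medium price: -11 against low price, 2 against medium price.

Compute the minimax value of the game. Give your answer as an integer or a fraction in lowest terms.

-51/7

Row minima are -13 and -11, so Firm A's maximin is -11; column maxima are -5 and 2, so Firm B's minimax is -5. These differ, so the equilibrium is in mixed strategies.
Let Firm A play low price with probability p. Firm B is indifferent when −5p − 11(1−p) = −13p + 2(1−p), giving p = 13/21.
Let Firm B play low price with probability q. Firm A is indifferent when −5q − 13(1−q) = −11q + 2(1−q), giving q = 5/7.
The value is -5·(5/7) + (-13)·(2/7) = -51/7.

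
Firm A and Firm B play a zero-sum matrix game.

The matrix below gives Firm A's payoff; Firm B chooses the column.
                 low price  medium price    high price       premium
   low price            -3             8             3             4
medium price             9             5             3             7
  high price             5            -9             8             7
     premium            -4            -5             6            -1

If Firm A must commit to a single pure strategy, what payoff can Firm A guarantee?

The worst-case payoff for each row is low price: -3, medium price: 3, high price: -9, premium: -5.
The best of these is 3.

3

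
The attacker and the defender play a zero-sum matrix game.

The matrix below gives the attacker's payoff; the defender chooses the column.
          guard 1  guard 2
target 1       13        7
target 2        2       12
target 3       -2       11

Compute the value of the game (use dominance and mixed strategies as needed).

71/8

Row target 3 is strictly dominated by row target 2, so the attacker never plays it.
The remaining 2×2 game on (target 1, target 2) × (guard 1, guard 2) has no saddle point. Let the attacker play target 1 with probability p; indifference gives 13p + 2(1−p) = 7p + 12(1−p), so p = 5/8.
Similarly the defender's optimal q on guard 1 is 5/16, and the value is 13·(5/16) + (7)·(11/16) = 71/8.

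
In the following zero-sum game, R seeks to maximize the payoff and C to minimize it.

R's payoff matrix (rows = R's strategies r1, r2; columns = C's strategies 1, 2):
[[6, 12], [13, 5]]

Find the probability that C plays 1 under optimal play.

1/2

Row minima are 6 and 5, so R's maximin is 6; column maxima are 13 and 12, so C's minimax is 12. These differ, so the equilibrium is in mixed strategies.
Let C play 1 with probability q. R is indifferent when 6q + 12(1−q) = 13q + 5(1−q), giving q = 1/2.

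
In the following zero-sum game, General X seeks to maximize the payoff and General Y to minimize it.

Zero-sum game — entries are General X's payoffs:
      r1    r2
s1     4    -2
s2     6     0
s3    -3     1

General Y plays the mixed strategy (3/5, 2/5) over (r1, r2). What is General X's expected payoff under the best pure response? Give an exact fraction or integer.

s1: (4)·(3/5) + (-2)·(2/5) = 8/5.
s2: (6)·(3/5) + (0)·(2/5) = 18/5.
s3: (-3)·(3/5) + (1)·(2/5) = -7/5.
The best pure response is s2 with expected payoff 18/5.

18/5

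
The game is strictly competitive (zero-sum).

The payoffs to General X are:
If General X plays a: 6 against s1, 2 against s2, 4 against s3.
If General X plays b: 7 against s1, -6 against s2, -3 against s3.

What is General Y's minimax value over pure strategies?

The worst case (largest entry) in each column is s1: 7, s2: 2, s3: 4.
The best (smallest) of these is 2.

2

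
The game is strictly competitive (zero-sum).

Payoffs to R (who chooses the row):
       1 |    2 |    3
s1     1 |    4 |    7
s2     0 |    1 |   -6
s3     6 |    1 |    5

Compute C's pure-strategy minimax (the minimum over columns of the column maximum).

The worst case (largest entry) in each column is 1: 6, 2: 4, 3: 7.
The best (smallest) of these is 4.

4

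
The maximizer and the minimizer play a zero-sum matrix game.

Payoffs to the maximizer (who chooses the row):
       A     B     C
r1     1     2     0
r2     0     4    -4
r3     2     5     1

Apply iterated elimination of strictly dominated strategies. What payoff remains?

Column B is strictly dominated by A for the minimizer (1<2, 0<4, 2<5); eliminate B.
Row r1 is strictly dominated by row r3 (2>1, 1>0); eliminate r1.
Column A is strictly dominated by C for the minimizer (-4<0, 1<2); eliminate A.
Row r2 is strictly dominated by row r3 (1>-4); eliminate r2.
Only (r3, C) remains, with payoff 1.

1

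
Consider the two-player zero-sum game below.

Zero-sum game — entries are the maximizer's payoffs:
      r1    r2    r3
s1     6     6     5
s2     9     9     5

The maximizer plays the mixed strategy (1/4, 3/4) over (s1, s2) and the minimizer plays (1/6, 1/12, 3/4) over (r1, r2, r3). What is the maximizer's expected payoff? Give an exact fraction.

Against (1/6, 1/12, 3/4), each row's expected payoff is s1: 21/4; s2: 6.
Taking the (1/4, 3/4)-weighted average: (1/4)·(21/4) + (3/4)·(6) = 93/16.

93/16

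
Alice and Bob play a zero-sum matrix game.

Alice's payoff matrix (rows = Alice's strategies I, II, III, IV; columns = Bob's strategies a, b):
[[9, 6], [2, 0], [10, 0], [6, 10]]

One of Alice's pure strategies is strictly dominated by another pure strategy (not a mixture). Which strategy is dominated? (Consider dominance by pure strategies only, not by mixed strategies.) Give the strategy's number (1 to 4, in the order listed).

2

Compare II with I: 9 > 2, 6 > 0.
So I strictly dominates II for Alice; II is strictly dominated.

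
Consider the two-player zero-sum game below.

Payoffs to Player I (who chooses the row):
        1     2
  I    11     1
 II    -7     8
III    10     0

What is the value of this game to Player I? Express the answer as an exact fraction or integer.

19/5

Row III is strictly dominated by row I, so Player I never plays it.
The remaining 2×2 game on (I, II) × (1, 2) has no saddle point. Let Player I play I with probability p; indifference gives 11p − 7(1−p) = p + 8(1−p), so p = 3/5.
Similarly Player II's optimal q on 1 is 7/25, and the value is 11·(7/25) + (1)·(18/25) = 19/5.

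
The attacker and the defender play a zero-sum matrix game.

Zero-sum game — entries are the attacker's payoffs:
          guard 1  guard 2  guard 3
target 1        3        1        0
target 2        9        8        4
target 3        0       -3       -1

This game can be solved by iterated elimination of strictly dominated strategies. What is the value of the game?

4

Column guard 1 is strictly dominated by guard 2 for the defender (1<3, 8<9, -3<0); eliminate guard 1.
Row target 3 is strictly dominated by row target 1 (1>-3, 0>-1); eliminate target 3.
Row target 1 is strictly dominated by row target 2 (8>1, 4>0); eliminate target 1.
Column guard 2 is strictly dominated by guard 3 for the defender (4<8); eliminate guard 2.
Only (target 2, guard 3) remains, with payoff 4.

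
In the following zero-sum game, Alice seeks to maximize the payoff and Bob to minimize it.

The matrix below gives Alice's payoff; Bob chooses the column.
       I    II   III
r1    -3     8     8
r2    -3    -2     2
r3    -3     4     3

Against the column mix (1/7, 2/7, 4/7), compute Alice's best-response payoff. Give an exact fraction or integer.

45/7

r1: (-3)·(1/7) + (8)·(2/7) + (8)·(4/7) = 45/7.
r2: (-3)·(1/7) + (-2)·(2/7) + (2)·(4/7) = 1/7.
r3: (-3)·(1/7) + (4)·(2/7) + (3)·(4/7) = 17/7.
The best pure response is r1 with expected payoff 45/7.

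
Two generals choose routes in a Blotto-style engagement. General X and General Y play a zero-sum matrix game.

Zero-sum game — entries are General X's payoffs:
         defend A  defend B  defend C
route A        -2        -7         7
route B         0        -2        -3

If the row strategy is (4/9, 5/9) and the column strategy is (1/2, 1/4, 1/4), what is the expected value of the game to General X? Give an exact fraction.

-41/36

Against (1/2, 1/4, 1/4), each row's expected payoff is route A: -1; route B: -5/4.
Taking the (4/9, 5/9)-weighted average: (4/9)·(-1) + (5/9)·(-5/4) = -41/36.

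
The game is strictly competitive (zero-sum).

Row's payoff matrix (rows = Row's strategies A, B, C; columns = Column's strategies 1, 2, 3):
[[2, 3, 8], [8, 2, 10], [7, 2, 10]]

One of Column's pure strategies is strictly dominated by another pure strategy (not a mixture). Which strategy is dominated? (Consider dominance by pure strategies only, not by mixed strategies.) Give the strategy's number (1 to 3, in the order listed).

Column prefers columns that give Row less. Compare 3 with 1: 2 < 8, 8 < 10, 7 < 10.
So 1 strictly dominates 3 for Column; 3 is strictly dominated.

3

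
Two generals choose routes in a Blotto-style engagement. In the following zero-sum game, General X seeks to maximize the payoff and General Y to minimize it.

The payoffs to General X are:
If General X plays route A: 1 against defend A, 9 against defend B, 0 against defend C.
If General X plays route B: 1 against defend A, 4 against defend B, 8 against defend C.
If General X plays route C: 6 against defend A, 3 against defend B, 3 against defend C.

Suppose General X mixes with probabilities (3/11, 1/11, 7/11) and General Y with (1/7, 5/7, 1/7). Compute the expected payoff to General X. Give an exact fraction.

Against (1/7, 5/7, 1/7), each row's expected payoff is route A: 46/7; route B: 29/7; route C: 24/7.
Taking the (3/11, 1/11, 7/11)-weighted average: (3/11)·(46/7) + (1/11)·(29/7) + (7/11)·(24/7) = 335/77.

335/77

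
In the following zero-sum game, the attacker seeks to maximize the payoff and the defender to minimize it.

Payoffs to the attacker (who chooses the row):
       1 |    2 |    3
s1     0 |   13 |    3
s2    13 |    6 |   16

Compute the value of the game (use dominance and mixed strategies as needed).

169/20

Column 3 is strictly dominated by 1 for the defender (it gives the attacker more in every row).
The remaining 2×2 game on (s1, s2) × (1, 2) has no saddle point. Let the attacker play s1 with probability p; indifference gives 13(1−p) = 13p + 6(1−p), so p = 7/20.
Similarly the defender's optimal q on 1 is 7/20, and the value is 0·(7/20) + (13)·(13/20) = 169/20.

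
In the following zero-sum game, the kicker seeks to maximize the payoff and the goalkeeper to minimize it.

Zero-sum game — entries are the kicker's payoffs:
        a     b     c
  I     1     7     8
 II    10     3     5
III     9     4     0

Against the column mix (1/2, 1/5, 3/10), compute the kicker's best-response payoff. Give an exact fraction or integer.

71/10

I: (1)·(1/2) + (7)·(1/5) + (8)·(3/10) = 43/10.
II: (10)·(1/2) + (3)·(1/5) + (5)·(3/10) = 71/10.
III: (9)·(1/2) + (4)·(1/5) + (0)·(3/10) = 53/10.
The best pure response is II with expected payoff 71/10.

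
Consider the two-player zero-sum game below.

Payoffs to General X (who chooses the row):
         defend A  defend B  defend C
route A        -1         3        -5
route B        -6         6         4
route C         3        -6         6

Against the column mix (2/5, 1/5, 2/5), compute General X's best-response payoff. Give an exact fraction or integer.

12/5

route A: (-1)·(2/5) + (3)·(1/5) + (-5)·(2/5) = -9/5.
route B: (-6)·(2/5) + (6)·(1/5) + (4)·(2/5) = 2/5.
route C: (3)·(2/5) + (-6)·(1/5) + (6)·(2/5) = 12/5.
The best pure response is route C with expected payoff 12/5.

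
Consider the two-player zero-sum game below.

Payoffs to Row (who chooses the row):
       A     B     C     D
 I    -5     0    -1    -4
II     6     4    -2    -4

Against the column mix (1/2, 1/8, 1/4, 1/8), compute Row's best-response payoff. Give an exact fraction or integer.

5/2

I: (-5)·(1/2) + (0)·(1/8) + (-1)·(1/4) + (-4)·(1/8) = -13/4.
II: (6)·(1/2) + (4)·(1/8) + (-2)·(1/4) + (-4)·(1/8) = 5/2.
The best pure response is II with expected payoff 5/2.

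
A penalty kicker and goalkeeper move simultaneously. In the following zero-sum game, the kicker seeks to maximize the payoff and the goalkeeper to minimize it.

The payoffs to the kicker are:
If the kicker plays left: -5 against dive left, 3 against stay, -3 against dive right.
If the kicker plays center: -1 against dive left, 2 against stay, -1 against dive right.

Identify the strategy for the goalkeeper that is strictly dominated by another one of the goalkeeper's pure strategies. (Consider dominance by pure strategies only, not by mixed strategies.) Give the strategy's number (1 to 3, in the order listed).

2

The goalkeeper prefers columns that give the kicker less. Compare stay with dive left: -5 < 3, -1 < 2.
So dive left strictly dominates stay for the goalkeeper; stay is strictly dominated.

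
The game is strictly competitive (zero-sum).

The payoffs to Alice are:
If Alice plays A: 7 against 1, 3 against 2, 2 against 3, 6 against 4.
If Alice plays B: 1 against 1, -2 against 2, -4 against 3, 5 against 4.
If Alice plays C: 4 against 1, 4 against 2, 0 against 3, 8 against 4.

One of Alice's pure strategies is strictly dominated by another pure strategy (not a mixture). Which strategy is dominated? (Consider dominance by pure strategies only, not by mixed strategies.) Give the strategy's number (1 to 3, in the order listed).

Compare B with A: 7 > 1, 3 > -2, 2 > -4, 6 > 5.
So A strictly dominates B for Alice; B is strictly dominated.

2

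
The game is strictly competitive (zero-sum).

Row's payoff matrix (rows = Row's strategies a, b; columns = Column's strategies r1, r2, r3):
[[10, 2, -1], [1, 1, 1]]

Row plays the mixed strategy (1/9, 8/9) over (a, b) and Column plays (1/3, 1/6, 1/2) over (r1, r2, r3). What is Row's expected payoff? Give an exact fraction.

67/54

Against (1/3, 1/6, 1/2), each row's expected payoff is a: 19/6; b: 1.
Taking the (1/9, 8/9)-weighted average: (1/9)·(19/6) + (8/9)·(1) = 67/54.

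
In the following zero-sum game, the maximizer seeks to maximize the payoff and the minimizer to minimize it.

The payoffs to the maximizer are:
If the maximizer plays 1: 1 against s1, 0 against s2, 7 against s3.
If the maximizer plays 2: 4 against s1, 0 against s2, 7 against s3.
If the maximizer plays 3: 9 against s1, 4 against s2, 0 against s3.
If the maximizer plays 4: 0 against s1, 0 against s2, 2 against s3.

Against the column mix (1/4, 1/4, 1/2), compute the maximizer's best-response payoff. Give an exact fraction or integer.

9/2

1: (1)·(1/4) + (0)·(1/4) + (7)·(1/2) = 15/4.
2: (4)·(1/4) + (0)·(1/4) + (7)·(1/2) = 9/2.
3: (9)·(1/4) + (4)·(1/4) + (0)·(1/2) = 13/4.
4: (0)·(1/4) + (0)·(1/4) + (2)·(1/2) = 1.
The best pure response is 2 with expected payoff 9/2.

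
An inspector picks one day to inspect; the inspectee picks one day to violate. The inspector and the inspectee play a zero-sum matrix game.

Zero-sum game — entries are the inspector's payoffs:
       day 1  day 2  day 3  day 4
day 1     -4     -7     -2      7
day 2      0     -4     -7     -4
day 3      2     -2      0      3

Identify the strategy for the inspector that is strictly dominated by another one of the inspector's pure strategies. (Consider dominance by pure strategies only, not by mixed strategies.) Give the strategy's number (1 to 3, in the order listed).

2

Compare day 2 with day 3: 2 > 0, -2 > -4, 0 > -7, 3 > -4.
So day 3 strictly dominates day 2 for the inspector; day 2 is strictly dominated.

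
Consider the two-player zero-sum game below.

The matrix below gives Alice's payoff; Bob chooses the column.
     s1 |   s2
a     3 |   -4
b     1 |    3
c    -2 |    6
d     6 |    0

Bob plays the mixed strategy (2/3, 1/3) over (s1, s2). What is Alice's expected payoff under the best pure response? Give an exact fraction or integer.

4

a: (3)·(2/3) + (-4)·(1/3) = 2/3.
b: (1)·(2/3) + (3)·(1/3) = 5/3.
c: (-2)·(2/3) + (6)·(1/3) = 2/3.
d: (6)·(2/3) + (0)·(1/3) = 4.
The best pure response is d with expected payoff 4.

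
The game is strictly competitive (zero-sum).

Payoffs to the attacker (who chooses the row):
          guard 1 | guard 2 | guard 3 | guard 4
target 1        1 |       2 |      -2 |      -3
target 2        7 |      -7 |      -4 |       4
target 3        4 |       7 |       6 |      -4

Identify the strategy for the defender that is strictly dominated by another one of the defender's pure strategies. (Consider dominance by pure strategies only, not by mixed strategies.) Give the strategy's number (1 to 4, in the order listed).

1

The defender prefers columns that give the attacker less. Compare guard 1 with guard 4: -3 < 1, 4 < 7, -4 < 4.
So guard 4 strictly dominates guard 1 for the defender; guard 1 is strictly dominated.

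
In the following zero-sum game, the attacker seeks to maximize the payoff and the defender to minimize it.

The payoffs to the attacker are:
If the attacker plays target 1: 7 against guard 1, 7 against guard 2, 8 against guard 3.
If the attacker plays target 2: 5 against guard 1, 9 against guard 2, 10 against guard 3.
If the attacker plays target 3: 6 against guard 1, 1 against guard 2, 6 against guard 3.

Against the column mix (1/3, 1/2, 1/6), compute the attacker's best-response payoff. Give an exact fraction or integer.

target 1: (7)·(1/3) + (7)·(1/2) + (8)·(1/6) = 43/6.
target 2: (5)·(1/3) + (9)·(1/2) + (10)·(1/6) = 47/6.
target 3: (6)·(1/3) + (1)·(1/2) + (6)·(1/6) = 7/2.
The best pure response is target 2 with expected payoff 47/6.

47/6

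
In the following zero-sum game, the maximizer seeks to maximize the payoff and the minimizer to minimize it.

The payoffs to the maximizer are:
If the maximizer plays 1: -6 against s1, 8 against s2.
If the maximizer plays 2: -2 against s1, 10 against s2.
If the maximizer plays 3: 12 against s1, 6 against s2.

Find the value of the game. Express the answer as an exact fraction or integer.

22/3

Row 1 is strictly dominated by row 2, so the maximizer never plays it.
The remaining 2×2 game on (2, 3) × (s1, s2) has no saddle point. Let the maximizer play 2 with probability p; indifference gives −2p + 12(1−p) = 10p + 6(1−p), so p = 1/3.
Similarly the minimizer's optimal q on s1 is 2/9, and the value is -2·(2/9) + (10)·(7/9) = 22/3.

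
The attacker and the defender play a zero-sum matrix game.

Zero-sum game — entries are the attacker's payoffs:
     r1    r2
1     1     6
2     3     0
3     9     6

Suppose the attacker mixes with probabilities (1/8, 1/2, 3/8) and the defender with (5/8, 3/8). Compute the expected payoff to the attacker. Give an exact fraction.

Against (5/8, 3/8), each row's expected payoff is 1: 23/8; 2: 15/8; 3: 63/8.
Taking the (1/8, 1/2, 3/8)-weighted average: (1/8)·(23/8) + (1/2)·(15/8) + (3/8)·(63/8) = 17/4.

17/4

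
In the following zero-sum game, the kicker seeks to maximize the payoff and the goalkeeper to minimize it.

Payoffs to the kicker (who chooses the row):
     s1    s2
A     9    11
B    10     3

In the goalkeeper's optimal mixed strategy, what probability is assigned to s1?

Row minima are 9 and 3, so the kicker's maximin is 9; column maxima are 10 and 11, so the goalkeeper's minimax is 10. These differ, so the equilibrium is in mixed strategies.
Let the goalkeeper play s1 with probability q. The kicker is indifferent when 9q + 11(1−q) = 10q + 3(1−q), giving q = 8/9.

8/9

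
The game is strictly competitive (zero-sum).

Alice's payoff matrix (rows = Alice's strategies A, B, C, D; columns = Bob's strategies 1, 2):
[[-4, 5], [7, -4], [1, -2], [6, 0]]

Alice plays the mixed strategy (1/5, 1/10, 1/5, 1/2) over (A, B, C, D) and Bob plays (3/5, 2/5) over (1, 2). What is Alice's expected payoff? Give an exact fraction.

Against (3/5, 2/5), each row's expected payoff is A: -2/5; B: 13/5; C: -1/5; D: 18/5.
Taking the (1/5, 1/10, 1/5, 1/2)-weighted average: (1/5)·(-2/5) + (1/10)·(13/5) + (1/5)·(-1/5) + (1/2)·(18/5) = 97/50.

97/50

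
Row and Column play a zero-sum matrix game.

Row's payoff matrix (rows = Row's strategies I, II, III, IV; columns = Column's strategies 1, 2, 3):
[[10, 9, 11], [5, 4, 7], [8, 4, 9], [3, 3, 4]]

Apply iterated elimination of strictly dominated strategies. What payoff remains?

9

Column 3 is strictly dominated by 1 for Column (10<11, 5<7, 8<9, 3<4); eliminate 3.
Row II is strictly dominated by row I (10>5, 9>4); eliminate II.
Row III is strictly dominated by row I (10>8, 9>4); eliminate III.
Row IV is strictly dominated by row I (10>3, 9>3); eliminate IV.
Column 1 is strictly dominated by 2 for Column (9<10); eliminate 1.
Only (I, 2) remains, with payoff 9.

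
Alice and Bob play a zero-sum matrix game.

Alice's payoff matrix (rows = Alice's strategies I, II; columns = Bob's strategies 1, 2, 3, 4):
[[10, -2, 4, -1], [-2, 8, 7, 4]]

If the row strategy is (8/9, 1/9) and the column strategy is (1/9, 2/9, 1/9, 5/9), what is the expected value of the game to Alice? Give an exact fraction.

1

Against (1/9, 2/9, 1/9, 5/9), each row's expected payoff is I: 5/9; II: 41/9.
Taking the (8/9, 1/9)-weighted average: (8/9)·(5/9) + (1/9)·(41/9) = 1.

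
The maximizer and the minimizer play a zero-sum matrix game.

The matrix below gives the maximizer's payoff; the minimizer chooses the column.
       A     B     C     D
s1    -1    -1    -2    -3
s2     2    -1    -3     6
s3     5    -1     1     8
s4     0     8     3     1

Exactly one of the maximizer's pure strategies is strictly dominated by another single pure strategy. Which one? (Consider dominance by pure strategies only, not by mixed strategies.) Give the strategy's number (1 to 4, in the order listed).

Compare s1 with s4: 0 > -1, 8 > -1, 3 > -2, 1 > -3.
So s4 strictly dominates s1 for the maximizer; s1 is strictly dominated.

1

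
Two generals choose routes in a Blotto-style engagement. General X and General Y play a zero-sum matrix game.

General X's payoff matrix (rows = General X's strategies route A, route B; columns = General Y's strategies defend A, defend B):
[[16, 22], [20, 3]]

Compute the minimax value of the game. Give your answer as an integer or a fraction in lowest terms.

392/23

Row minima are 16 and 3, so General X's maximin is 16; column maxima are 20 and 22, so General Y's minimax is 20. These differ, so the equilibrium is in mixed strategies.
Let General X play route A with probability p. General Y is indifferent when 16p + 20(1−p) = 22p + 3(1−p), giving p = 17/23.
Let General Y play defend A with probability q. General X is indifferent when 16q + 22(1−q) = 20q + 3(1−q), giving q = 19/23.
The value is 16·(19/23) + (22)·(4/23) = 392/23.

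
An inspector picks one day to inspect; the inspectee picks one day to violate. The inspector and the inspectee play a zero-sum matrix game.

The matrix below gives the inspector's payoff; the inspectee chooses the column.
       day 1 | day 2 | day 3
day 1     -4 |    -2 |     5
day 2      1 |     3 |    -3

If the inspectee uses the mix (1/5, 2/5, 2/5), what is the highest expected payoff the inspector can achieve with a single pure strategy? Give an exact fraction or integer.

day 1: (-4)·(1/5) + (-2)·(2/5) + (5)·(2/5) = 2/5.
day 2: (1)·(1/5) + (3)·(2/5) + (-3)·(2/5) = 1/5.
The best pure response is day 1 with expected payoff 2/5.

2/5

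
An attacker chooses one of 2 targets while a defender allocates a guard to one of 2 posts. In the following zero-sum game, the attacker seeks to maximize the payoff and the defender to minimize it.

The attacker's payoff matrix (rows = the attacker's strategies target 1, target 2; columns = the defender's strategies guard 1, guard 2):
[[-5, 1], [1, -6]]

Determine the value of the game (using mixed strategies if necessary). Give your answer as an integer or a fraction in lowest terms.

Row minima are -5 and -6, so the attacker's maximin is -5; column maxima are 1 and 1, so the defender's minimax is 1. These differ, so the equilibrium is in mixed strategies.
Let the attacker play target 1 with probability p. The defender is indifferent when −5p + (1−p) = p − 6(1−p), giving p = 7/13.
Let the defender play guard 1 with probability q. The attacker is indifferent when −5q + (1−q) = q − 6(1−q), giving q = 7/13.
The value is -5·(7/13) + (1)·(6/13) = -29/13.

-29/13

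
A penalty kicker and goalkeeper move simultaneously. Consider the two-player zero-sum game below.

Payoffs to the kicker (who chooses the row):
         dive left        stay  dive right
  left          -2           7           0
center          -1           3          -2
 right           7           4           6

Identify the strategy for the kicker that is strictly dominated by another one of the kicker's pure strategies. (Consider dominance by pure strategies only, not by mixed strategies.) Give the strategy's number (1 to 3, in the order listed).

2

Compare center with right: 7 > -1, 4 > 3, 6 > -2.
So right strictly dominates center for the kicker; center is strictly dominated.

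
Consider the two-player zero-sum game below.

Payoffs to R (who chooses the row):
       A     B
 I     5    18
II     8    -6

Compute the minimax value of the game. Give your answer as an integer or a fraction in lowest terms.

Row minima are 5 and -6, so R's maximin is 5; column maxima are 8 and 18, so C's minimax is 8. These differ, so the equilibrium is in mixed strategies.
Let R play I with probability p. C is indifferent when 5p + 8(1−p) = 18p − 6(1−p), giving p = 14/27.
Let C play A with probability q. R is indifferent when 5q + 18(1−q) = 8q − 6(1−q), giving q = 8/9.
The value is 5·(8/9) + (18)·(1/9) = 58/9.

58/9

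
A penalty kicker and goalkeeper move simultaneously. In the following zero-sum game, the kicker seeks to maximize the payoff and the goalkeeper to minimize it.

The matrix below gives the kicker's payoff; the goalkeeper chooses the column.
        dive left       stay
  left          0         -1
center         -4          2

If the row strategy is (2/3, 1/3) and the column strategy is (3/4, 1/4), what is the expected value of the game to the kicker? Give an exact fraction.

Against (3/4, 1/4), each row's expected payoff is left: -1/4; center: -5/2.
Taking the (2/3, 1/3)-weighted average: (2/3)·(-1/4) + (1/3)·(-5/2) = -1.

-1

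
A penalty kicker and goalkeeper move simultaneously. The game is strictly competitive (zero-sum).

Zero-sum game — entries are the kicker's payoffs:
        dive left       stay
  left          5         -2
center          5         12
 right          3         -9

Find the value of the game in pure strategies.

5

Row minima: -2, 5, -9 → the kicker's maximin is 5.
Column maxima: 5, 12 → the goalkeeper's minimax is 5.
They coincide at (center, dive left), so the value is 5.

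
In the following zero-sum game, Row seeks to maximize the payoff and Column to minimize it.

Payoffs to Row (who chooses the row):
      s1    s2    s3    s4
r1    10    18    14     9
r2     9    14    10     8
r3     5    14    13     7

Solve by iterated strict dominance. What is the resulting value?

9

Row r3 is strictly dominated by row r1 (10>5, 18>14, 14>13, 9>7); eliminate r3.
Column s2 is strictly dominated by s1 for Column (10<18, 9<14); eliminate s2.
Row r2 is strictly dominated by row r1 (10>9, 14>10, 9>8); eliminate r2.
Column s1 is strictly dominated by s4 for Column (9<10); eliminate s1.
Column s3 is strictly dominated by s4 for Column (9<14); eliminate s3.
Only (r1, s4) remains, with payoff 9.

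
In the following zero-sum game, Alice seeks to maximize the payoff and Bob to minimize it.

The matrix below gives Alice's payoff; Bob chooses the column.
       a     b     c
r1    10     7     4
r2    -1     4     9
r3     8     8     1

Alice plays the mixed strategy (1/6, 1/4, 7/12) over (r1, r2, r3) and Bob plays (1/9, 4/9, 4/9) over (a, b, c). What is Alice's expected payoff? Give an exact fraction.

569/108

Against (1/9, 4/9, 4/9), each row's expected payoff is r1: 6; r2: 17/3; r3: 44/9.
Taking the (1/6, 1/4, 7/12)-weighted average: (1/6)·(6) + (1/4)·(17/3) + (7/12)·(44/9) = 569/108.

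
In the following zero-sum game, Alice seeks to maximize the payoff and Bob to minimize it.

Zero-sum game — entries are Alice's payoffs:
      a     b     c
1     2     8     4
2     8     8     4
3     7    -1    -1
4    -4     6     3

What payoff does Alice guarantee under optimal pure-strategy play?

4

Row minima: 2, 4, -1, -4 → Alice's maximin is 4.
Column maxima: 8, 8, 4 → Bob's minimax is 4.
They coincide at (2, c), so the value is 4.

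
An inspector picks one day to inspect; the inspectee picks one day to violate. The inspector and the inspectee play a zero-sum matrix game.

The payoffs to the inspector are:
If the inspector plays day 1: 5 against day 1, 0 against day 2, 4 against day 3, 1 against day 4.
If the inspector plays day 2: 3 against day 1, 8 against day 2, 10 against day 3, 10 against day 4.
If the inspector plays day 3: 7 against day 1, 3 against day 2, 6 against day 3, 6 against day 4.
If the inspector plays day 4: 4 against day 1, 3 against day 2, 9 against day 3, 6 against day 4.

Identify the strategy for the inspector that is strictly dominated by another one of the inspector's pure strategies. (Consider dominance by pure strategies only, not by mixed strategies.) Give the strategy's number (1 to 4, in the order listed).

Compare day 1 with day 3: 7 > 5, 3 > 0, 6 > 4, 6 > 1.
So day 3 strictly dominates day 1 for the inspector; day 1 is strictly dominated.

1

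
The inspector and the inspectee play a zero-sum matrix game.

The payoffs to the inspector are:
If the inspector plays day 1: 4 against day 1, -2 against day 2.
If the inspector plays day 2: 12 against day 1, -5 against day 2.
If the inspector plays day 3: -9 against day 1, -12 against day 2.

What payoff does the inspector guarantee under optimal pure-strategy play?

Row minima: -2, -5, -12 → the inspector's maximin is -2.
Column maxima: 12, -2 → the inspectee's minimax is -2.
They coincide at (day 1, day 2), so the value is -2.

-2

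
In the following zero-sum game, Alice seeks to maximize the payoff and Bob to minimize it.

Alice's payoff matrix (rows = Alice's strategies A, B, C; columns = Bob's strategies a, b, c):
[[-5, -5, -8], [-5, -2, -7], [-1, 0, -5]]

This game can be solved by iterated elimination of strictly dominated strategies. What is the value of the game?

-5

Column a is strictly dominated by c for Bob (-8<-5, -7<-5, -5<-1); eliminate a.
Column b is strictly dominated by c for Bob (-8<-5, -7<-2, -5<0); eliminate b.
Row A is strictly dominated by row B (-7>-8); eliminate A.
Row B is strictly dominated by row C (-5>-7); eliminate B.
Only (C, c) remains, with payoff -5.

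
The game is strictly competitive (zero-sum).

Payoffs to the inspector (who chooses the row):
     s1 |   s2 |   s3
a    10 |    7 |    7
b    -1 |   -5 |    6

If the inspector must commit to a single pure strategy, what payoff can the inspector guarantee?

7

The worst-case payoff for each row is a: 7, b: -5.
The best of these is 7.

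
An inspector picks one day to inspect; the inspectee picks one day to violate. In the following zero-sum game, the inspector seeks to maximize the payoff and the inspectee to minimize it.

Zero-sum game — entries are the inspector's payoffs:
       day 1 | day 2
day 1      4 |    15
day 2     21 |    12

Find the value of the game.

Row minima are 4 and 12, so the inspector's maximin is 12; column maxima are 21 and 15, so the inspectee's minimax is 15. These differ, so the equilibrium is in mixed strategies.
Let the inspector play day 1 with probability p. The inspectee is indifferent when 4p + 21(1−p) = 15p + 12(1−p), giving p = 9/20.
Let the inspectee play day 1 with probability q. The inspector is indifferent when 4q + 15(1−q) = 21q + 12(1−q), giving q = 3/20.
The value is 4·(3/20) + (15)·(17/20) = 267/20.

267/20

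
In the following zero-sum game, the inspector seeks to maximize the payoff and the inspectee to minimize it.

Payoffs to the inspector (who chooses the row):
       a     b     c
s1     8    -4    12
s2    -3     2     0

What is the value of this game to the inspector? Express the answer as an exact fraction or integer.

4/17

Column c is strictly dominated by a for the inspectee (it gives the inspector more in every row).
The remaining 2×2 game on (s1, s2) × (a, b) has no saddle point. Let the inspector play s1 with probability p; indifference gives 8p − 3(1−p) = −4p + 2(1−p), so p = 5/17.
Similarly the inspectee's optimal q on a is 6/17, and the value is 8·(6/17) + (-4)·(11/17) = 4/17.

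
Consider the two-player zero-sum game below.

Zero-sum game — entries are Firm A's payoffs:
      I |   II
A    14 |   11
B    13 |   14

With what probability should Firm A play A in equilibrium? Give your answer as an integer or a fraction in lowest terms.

Row minima are 11 and 13, so Firm A's maximin is 13; column maxima are 14 and 14, so Firm B's minimax is 14. These differ, so the equilibrium is in mixed strategies.
Let Firm A play A with probability p. Firm B is indifferent when 14p + 13(1−p) = 11p + 14(1−p), giving p = 1/4.

1/4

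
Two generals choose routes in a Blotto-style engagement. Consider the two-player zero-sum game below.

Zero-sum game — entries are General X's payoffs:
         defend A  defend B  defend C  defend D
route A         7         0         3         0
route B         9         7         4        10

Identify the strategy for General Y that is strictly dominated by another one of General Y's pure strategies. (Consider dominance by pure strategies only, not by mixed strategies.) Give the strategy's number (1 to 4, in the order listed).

General Y prefers columns that give General X less. Compare defend A with defend B: 0 < 7, 7 < 9.
So defend B strictly dominates defend A for General Y; defend A is strictly dominated.

1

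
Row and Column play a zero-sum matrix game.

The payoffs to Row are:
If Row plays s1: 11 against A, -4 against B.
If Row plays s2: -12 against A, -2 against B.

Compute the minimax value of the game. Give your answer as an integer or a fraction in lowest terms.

-14/5

Row minima are -4 and -12, so Row's maximin is -4; column maxima are 11 and -2, so Column's minimax is -2. These differ, so the equilibrium is in mixed strategies.
Let Row play s1 with probability p. Column is indifferent when 11p − 12(1−p) = −4p − 2(1−p), giving p = 2/5.
Let Column play A with probability q. Row is indifferent when 11q − 4(1−q) = −12q − 2(1−q), giving q = 2/25.
The value is 11·(2/25) + (-4)·(23/25) = -14/5.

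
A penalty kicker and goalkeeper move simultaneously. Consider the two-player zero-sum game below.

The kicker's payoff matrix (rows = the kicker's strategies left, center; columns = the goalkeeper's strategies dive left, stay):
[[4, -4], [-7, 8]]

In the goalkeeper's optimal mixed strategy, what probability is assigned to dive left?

12/23

Row minima are -4 and -7, so the kicker's maximin is -4; column maxima are 4 and 8, so the goalkeeper's minimax is 4. These differ, so the equilibrium is in mixed strategies.
Let the goalkeeper play dive left with probability q. The kicker is indifferent when 4q − 4(1−q) = −7q + 8(1−q), giving q = 12/23.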